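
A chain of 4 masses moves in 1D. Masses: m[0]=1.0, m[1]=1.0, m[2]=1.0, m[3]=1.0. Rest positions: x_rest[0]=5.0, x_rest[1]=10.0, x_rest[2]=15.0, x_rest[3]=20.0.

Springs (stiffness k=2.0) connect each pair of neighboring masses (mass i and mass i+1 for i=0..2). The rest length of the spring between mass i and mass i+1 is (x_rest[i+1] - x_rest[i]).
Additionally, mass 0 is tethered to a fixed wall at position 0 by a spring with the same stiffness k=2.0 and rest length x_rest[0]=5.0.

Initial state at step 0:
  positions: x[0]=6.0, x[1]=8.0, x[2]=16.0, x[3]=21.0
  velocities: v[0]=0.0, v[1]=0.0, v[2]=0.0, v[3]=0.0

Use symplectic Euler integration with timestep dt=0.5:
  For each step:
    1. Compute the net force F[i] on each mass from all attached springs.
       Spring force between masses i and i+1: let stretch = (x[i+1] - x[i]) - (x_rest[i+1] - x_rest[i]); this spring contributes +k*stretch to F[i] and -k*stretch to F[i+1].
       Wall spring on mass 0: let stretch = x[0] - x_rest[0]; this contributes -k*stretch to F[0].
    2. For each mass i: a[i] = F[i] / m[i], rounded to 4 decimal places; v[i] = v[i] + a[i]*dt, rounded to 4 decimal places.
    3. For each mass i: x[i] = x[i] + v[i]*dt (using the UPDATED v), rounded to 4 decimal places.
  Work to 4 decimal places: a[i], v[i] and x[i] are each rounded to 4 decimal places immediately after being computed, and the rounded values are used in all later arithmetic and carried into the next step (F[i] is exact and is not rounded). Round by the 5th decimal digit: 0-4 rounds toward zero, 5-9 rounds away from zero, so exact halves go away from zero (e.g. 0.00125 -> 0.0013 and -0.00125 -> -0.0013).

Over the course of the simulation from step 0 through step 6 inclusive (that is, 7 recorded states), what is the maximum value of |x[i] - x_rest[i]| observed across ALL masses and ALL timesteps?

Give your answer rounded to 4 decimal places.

Step 0: x=[6.0000 8.0000 16.0000 21.0000] v=[0.0000 0.0000 0.0000 0.0000]
Step 1: x=[4.0000 11.0000 14.5000 21.0000] v=[-4.0000 6.0000 -3.0000 0.0000]
Step 2: x=[3.5000 12.2500 14.5000 20.2500] v=[-1.0000 2.5000 0.0000 -1.5000]
Step 3: x=[5.6250 10.2500 16.2500 19.1250] v=[4.2500 -4.0000 3.5000 -2.2500]
Step 4: x=[7.2500 8.9375 16.4375 19.0625] v=[3.2500 -2.6250 0.3750 -0.1250]
Step 5: x=[6.0938 10.5313 14.1875 20.1875] v=[-2.3125 3.1875 -4.5000 2.2500]
Step 6: x=[4.1094 11.7344 13.1094 20.8125] v=[-3.9688 2.4062 -2.1562 1.2500]
Max displacement = 2.2500

Answer: 2.2500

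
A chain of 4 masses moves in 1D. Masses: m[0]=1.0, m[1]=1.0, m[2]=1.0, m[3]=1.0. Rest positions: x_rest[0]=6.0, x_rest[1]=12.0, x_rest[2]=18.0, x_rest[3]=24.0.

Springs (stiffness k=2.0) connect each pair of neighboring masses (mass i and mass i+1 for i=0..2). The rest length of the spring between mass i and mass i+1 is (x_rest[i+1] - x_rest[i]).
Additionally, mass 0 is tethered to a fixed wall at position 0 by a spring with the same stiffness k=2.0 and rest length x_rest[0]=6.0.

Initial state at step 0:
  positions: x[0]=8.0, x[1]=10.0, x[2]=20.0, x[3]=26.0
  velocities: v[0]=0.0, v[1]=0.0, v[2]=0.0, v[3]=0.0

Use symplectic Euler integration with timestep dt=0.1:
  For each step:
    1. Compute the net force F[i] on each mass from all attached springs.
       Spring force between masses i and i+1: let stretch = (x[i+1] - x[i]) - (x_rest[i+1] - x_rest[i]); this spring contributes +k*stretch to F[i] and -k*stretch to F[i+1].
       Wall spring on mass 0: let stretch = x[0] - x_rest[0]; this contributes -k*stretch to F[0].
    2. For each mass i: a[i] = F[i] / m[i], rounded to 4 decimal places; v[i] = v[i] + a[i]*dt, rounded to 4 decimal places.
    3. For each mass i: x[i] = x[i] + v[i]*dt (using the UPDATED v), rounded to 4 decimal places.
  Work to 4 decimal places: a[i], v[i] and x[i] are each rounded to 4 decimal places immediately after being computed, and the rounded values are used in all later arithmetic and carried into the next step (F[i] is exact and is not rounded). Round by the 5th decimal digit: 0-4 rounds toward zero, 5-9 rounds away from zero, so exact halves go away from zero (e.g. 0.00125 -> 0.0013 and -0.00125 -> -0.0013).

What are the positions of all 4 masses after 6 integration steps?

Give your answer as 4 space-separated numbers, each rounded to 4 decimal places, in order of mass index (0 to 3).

Answer: 5.9973 12.6890 18.7280 25.9010

Derivation:
Step 0: x=[8.0000 10.0000 20.0000 26.0000] v=[0.0000 0.0000 0.0000 0.0000]
Step 1: x=[7.8800 10.1600 19.9200 26.0000] v=[-1.2000 1.6000 -0.8000 0.0000]
Step 2: x=[7.6480 10.4696 19.7664 25.9984] v=[-2.3200 3.0960 -1.5360 -0.0160]
Step 3: x=[7.3195 10.9087 19.5515 25.9922] v=[-3.2853 4.3910 -2.1490 -0.0624]
Step 4: x=[6.9164 11.4489 19.2926 25.9772] v=[-4.0314 5.4017 -2.5894 -0.1505]
Step 5: x=[6.4656 12.0553 19.0105 25.9485] v=[-4.5082 6.0639 -2.8212 -0.2874]
Step 6: x=[5.9973 12.6890 18.7280 25.9010] v=[-4.6834 6.3370 -2.8246 -0.4750]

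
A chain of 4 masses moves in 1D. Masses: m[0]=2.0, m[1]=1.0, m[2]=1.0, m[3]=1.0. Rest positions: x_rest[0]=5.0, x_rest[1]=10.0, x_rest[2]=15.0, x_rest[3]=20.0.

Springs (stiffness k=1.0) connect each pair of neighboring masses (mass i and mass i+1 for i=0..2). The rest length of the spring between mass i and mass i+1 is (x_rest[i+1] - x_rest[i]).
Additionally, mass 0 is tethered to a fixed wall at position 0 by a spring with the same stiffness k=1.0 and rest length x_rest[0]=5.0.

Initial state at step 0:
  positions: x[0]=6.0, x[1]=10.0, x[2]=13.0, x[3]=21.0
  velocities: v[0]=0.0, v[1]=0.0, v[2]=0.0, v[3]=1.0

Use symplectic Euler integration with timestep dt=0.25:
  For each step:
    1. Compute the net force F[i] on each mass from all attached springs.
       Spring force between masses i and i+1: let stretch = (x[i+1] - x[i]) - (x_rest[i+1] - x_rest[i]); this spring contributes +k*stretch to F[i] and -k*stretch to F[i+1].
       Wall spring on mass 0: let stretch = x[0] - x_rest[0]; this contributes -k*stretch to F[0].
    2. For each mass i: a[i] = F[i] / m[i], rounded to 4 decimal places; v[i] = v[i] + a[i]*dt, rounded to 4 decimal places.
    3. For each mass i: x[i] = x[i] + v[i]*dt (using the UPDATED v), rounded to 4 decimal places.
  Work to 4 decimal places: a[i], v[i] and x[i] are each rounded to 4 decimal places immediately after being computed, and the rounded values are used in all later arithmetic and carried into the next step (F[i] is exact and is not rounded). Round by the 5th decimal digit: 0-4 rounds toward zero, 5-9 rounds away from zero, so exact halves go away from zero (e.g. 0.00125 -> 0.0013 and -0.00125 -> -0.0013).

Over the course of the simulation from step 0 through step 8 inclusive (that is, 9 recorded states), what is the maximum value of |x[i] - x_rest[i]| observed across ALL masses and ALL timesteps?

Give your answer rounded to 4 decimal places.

Answer: 2.3514

Derivation:
Step 0: x=[6.0000 10.0000 13.0000 21.0000] v=[0.0000 0.0000 0.0000 1.0000]
Step 1: x=[5.9375 9.9375 13.3125 21.0625] v=[-0.2500 -0.2500 1.2500 0.2500]
Step 2: x=[5.8145 9.8359 13.8985 20.9531] v=[-0.4922 -0.4063 2.3438 -0.4375]
Step 3: x=[5.6354 9.7369 14.6715 20.7153] v=[-0.7164 -0.3960 3.0918 -0.9512]
Step 4: x=[5.4084 9.6900 15.5138 20.4123] v=[-0.9082 -0.1877 3.3691 -1.2122]
Step 5: x=[5.1461 9.7395 16.2983 20.1156] v=[-1.0491 0.1979 3.1378 -1.1868]
Step 6: x=[4.8666 9.9118 16.9114 19.8928] v=[-1.1182 0.6893 2.4524 -0.8911]
Step 7: x=[4.5926 10.2063 17.2734 19.7962] v=[-1.0959 1.1779 1.4479 -0.3865]
Step 8: x=[4.3505 10.5916 17.3514 19.8544] v=[-0.9683 1.5413 0.3118 0.2328]
Max displacement = 2.3514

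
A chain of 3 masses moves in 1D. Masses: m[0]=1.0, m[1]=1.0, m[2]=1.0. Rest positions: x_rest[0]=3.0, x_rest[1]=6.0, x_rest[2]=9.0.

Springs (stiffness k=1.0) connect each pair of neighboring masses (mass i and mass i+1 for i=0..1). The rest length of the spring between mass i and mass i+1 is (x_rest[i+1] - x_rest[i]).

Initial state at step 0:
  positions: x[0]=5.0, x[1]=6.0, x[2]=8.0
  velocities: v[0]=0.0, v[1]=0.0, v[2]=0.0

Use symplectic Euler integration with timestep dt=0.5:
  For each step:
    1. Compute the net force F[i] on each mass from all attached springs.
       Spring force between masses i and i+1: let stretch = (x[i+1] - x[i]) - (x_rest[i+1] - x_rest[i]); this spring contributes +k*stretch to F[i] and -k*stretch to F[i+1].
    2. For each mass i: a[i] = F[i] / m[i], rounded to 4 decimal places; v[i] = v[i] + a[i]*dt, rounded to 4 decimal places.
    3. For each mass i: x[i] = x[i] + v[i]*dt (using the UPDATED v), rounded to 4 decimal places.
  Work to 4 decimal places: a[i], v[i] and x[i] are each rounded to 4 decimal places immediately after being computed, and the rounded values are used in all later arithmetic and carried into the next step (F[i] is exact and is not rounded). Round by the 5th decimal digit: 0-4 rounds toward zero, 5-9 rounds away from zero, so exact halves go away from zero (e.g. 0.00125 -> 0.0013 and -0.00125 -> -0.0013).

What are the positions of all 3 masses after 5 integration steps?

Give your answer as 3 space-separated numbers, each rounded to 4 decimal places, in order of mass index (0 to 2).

Answer: 1.9239 6.2550 10.8215

Derivation:
Step 0: x=[5.0000 6.0000 8.0000] v=[0.0000 0.0000 0.0000]
Step 1: x=[4.5000 6.2500 8.2500] v=[-1.0000 0.5000 0.5000]
Step 2: x=[3.6875 6.5625 8.7500] v=[-1.6250 0.6250 1.0000]
Step 3: x=[2.8438 6.7032 9.4532] v=[-1.6875 0.2813 1.4063]
Step 4: x=[2.2149 6.5665 10.2189] v=[-1.2578 -0.2734 1.5313]
Step 5: x=[1.9239 6.2550 10.8215] v=[-0.5820 -0.6230 1.2051]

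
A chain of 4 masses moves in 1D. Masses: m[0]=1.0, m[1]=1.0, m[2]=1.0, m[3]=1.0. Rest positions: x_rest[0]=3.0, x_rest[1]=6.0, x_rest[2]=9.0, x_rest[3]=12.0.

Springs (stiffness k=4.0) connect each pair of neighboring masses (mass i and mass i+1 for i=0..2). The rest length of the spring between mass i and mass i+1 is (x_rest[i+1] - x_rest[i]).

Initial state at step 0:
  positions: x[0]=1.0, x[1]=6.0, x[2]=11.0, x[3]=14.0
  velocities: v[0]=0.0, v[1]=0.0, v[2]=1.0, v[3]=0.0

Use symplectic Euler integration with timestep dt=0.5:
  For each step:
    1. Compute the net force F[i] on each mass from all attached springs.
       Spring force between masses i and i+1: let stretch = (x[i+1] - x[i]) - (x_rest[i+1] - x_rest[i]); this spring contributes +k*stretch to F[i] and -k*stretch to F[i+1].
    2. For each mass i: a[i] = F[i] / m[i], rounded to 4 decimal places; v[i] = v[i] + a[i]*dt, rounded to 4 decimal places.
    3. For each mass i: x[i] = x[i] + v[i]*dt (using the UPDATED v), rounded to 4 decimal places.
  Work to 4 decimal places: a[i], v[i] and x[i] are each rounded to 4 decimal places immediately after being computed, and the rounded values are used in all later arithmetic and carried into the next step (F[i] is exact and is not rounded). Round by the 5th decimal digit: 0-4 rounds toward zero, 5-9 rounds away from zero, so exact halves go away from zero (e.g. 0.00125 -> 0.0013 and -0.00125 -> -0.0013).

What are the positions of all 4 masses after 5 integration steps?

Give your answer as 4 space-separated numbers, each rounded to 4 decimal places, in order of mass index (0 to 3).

Step 0: x=[1.0000 6.0000 11.0000 14.0000] v=[0.0000 0.0000 1.0000 0.0000]
Step 1: x=[3.0000 6.0000 9.5000 14.0000] v=[4.0000 0.0000 -3.0000 0.0000]
Step 2: x=[5.0000 6.5000 9.0000 12.5000] v=[4.0000 1.0000 -1.0000 -3.0000]
Step 3: x=[5.5000 8.0000 9.5000 10.5000] v=[1.0000 3.0000 1.0000 -4.0000]
Step 4: x=[5.5000 8.5000 9.5000 10.5000] v=[0.0000 1.0000 0.0000 0.0000]
Step 5: x=[5.5000 7.0000 9.5000 12.5000] v=[0.0000 -3.0000 0.0000 4.0000]

Answer: 5.5000 7.0000 9.5000 12.5000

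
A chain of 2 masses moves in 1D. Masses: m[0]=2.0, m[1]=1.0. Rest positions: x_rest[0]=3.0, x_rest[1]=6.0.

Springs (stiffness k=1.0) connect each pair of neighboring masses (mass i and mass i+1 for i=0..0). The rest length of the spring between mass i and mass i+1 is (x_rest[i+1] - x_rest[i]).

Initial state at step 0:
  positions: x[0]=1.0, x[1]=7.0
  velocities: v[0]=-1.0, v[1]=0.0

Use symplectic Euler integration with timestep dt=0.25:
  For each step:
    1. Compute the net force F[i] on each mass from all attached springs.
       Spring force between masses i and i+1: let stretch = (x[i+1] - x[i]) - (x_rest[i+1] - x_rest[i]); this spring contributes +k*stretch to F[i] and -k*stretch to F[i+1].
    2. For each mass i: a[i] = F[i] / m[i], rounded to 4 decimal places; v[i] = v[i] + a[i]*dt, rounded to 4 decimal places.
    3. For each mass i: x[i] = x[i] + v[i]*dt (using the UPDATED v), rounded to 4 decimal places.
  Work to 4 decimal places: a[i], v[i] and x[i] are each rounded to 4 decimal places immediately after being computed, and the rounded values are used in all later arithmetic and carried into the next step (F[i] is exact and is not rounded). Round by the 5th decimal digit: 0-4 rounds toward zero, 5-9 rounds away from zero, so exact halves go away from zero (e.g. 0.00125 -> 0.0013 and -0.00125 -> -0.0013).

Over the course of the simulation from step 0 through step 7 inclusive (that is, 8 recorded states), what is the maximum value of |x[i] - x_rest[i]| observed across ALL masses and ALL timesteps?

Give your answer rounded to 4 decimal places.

Answer: 3.0629

Derivation:
Step 0: x=[1.0000 7.0000] v=[-1.0000 0.0000]
Step 1: x=[0.8438 6.8125] v=[-0.6250 -0.7500]
Step 2: x=[0.7803 6.4395] v=[-0.2539 -1.4922]
Step 3: x=[0.7999 5.9003] v=[0.0785 -2.1570]
Step 4: x=[0.8852 5.2298] v=[0.3411 -2.6821]
Step 5: x=[1.0125 4.4752] v=[0.5092 -3.0183]
Step 6: x=[1.1543 3.6917] v=[0.5671 -3.1340]
Step 7: x=[1.2816 2.9371] v=[0.5093 -3.0184]
Max displacement = 3.0629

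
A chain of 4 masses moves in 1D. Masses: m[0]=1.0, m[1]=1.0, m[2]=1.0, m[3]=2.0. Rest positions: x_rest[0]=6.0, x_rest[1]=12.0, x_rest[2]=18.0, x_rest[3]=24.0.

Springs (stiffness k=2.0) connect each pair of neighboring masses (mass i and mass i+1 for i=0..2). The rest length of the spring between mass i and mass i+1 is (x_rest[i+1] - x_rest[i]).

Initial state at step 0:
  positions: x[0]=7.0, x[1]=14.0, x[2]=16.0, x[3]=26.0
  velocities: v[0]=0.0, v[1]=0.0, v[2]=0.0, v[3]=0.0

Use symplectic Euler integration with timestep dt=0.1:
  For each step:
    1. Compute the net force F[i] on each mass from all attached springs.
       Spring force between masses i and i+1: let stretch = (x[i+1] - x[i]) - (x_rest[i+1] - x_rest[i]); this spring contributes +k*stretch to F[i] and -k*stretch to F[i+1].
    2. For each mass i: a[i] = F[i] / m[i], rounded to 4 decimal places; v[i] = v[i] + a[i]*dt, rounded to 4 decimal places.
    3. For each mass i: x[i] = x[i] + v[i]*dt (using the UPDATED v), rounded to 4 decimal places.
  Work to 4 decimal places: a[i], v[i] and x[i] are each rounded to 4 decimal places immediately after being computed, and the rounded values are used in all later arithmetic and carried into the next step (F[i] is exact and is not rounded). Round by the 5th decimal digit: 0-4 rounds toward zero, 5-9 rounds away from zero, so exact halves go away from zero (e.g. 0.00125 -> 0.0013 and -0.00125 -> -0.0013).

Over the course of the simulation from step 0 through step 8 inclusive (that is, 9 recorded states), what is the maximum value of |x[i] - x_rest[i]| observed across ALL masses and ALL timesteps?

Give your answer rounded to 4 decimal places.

Answer: 2.0698

Derivation:
Step 0: x=[7.0000 14.0000 16.0000 26.0000] v=[0.0000 0.0000 0.0000 0.0000]
Step 1: x=[7.0200 13.9000 16.1600 25.9600] v=[0.2000 -1.0000 1.6000 -0.4000]
Step 2: x=[7.0576 13.7076 16.4708 25.8820] v=[0.3760 -1.9240 3.1080 -0.7800]
Step 3: x=[7.1082 13.4375 16.9146 25.7699] v=[0.5060 -2.7014 4.4376 -1.1211]
Step 4: x=[7.1654 13.1103 17.4659 25.6292] v=[0.5719 -3.2718 5.5132 -1.4066]
Step 5: x=[7.2215 12.7513 18.0934 25.4669] v=[0.5609 -3.5897 6.2747 -1.6229]
Step 6: x=[7.2682 12.3886 18.7615 25.2909] v=[0.4669 -3.6272 6.6810 -1.7603]
Step 7: x=[7.2973 12.0509 19.4327 25.1096] v=[0.2910 -3.3767 6.7123 -1.8132]
Step 8: x=[7.3015 11.7658 20.0698 24.9315] v=[0.0417 -2.8511 6.3713 -1.7809]
Max displacement = 2.0698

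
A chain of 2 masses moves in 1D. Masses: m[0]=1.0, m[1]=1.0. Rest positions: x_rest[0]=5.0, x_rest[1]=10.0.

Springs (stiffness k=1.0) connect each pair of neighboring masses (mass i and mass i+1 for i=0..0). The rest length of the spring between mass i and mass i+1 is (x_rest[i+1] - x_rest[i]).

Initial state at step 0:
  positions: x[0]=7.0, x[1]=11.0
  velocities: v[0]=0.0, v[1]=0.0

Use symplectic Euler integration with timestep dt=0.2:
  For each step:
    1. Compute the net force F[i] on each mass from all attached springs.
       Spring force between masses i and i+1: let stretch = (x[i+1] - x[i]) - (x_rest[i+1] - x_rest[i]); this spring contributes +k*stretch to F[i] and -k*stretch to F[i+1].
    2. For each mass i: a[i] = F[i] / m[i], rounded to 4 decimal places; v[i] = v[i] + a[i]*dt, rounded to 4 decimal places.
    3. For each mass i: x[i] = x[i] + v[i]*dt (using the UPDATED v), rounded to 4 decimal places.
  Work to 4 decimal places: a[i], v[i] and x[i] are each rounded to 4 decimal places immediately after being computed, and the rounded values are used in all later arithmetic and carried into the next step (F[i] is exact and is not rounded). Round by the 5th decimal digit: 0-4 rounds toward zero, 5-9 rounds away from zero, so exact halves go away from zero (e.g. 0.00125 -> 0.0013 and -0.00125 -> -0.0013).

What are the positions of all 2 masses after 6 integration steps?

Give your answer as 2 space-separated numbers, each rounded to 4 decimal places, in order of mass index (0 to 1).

Step 0: x=[7.0000 11.0000] v=[0.0000 0.0000]
Step 1: x=[6.9600 11.0400] v=[-0.2000 0.2000]
Step 2: x=[6.8832 11.1168] v=[-0.3840 0.3840]
Step 3: x=[6.7757 11.2243] v=[-0.5373 0.5373]
Step 4: x=[6.6462 11.3538] v=[-0.6476 0.6476]
Step 5: x=[6.5050 11.4950] v=[-0.7061 0.7061]
Step 6: x=[6.3634 11.6366] v=[-0.7081 0.7081]

Answer: 6.3634 11.6366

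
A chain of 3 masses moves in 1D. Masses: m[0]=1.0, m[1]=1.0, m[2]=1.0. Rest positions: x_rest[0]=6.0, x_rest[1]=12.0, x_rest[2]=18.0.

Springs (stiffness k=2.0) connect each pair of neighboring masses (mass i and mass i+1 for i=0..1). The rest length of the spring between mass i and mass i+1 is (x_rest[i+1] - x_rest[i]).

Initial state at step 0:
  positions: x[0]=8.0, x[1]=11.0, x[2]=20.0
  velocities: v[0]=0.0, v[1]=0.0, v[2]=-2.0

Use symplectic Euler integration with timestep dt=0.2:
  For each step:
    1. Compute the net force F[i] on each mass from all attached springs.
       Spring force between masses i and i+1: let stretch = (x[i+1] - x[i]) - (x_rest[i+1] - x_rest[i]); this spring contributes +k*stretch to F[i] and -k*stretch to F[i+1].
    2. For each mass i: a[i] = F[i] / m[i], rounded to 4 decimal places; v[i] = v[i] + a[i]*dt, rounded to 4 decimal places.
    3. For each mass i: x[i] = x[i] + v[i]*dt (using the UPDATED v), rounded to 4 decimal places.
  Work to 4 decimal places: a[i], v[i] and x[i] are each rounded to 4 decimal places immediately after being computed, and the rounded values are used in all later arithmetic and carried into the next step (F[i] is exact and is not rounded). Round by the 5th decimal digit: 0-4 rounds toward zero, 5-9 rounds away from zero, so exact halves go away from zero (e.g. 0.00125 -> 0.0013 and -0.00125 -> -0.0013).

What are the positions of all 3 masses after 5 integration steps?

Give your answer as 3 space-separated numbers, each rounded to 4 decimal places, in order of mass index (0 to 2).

Step 0: x=[8.0000 11.0000 20.0000] v=[0.0000 0.0000 -2.0000]
Step 1: x=[7.7600 11.4800 19.3600] v=[-1.2000 2.4000 -3.2000]
Step 2: x=[7.3376 12.2928 18.5696] v=[-2.1120 4.0640 -3.9520]
Step 3: x=[6.8316 13.2113 17.7571] v=[-2.5299 4.5926 -4.0627]
Step 4: x=[6.3560 13.9831 17.0609] v=[-2.3780 3.8590 -3.4810]
Step 5: x=[6.0106 14.3910 16.5985] v=[-1.7272 2.0393 -2.3121]

Answer: 6.0106 14.3910 16.5985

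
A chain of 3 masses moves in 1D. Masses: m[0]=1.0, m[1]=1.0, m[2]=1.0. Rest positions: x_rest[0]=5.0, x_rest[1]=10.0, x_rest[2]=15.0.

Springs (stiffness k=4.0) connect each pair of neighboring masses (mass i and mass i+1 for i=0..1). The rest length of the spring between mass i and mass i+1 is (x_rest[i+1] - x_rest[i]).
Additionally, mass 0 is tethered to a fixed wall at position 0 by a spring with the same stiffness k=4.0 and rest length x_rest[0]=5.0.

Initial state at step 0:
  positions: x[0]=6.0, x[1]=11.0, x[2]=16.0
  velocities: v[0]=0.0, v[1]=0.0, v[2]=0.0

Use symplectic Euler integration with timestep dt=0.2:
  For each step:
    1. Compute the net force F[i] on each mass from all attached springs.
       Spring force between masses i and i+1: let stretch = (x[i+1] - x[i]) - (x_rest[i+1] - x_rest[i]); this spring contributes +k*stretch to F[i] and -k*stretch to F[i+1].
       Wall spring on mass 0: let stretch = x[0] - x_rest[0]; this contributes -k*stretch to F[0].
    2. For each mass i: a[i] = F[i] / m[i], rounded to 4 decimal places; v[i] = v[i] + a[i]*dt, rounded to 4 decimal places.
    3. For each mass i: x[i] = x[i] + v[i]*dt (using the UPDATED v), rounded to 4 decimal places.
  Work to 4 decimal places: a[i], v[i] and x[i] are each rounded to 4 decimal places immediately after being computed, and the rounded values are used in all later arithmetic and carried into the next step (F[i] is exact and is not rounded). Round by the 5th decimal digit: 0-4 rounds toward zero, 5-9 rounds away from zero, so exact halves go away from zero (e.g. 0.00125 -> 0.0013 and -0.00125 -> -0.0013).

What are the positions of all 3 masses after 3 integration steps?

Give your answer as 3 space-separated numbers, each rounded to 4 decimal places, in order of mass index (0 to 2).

Step 0: x=[6.0000 11.0000 16.0000] v=[0.0000 0.0000 0.0000]
Step 1: x=[5.8400 11.0000 16.0000] v=[-0.8000 0.0000 0.0000]
Step 2: x=[5.5712 10.9744 16.0000] v=[-1.3440 -0.1280 0.0000]
Step 3: x=[5.2755 10.8884 15.9959] v=[-1.4784 -0.4301 -0.0205]

Answer: 5.2755 10.8884 15.9959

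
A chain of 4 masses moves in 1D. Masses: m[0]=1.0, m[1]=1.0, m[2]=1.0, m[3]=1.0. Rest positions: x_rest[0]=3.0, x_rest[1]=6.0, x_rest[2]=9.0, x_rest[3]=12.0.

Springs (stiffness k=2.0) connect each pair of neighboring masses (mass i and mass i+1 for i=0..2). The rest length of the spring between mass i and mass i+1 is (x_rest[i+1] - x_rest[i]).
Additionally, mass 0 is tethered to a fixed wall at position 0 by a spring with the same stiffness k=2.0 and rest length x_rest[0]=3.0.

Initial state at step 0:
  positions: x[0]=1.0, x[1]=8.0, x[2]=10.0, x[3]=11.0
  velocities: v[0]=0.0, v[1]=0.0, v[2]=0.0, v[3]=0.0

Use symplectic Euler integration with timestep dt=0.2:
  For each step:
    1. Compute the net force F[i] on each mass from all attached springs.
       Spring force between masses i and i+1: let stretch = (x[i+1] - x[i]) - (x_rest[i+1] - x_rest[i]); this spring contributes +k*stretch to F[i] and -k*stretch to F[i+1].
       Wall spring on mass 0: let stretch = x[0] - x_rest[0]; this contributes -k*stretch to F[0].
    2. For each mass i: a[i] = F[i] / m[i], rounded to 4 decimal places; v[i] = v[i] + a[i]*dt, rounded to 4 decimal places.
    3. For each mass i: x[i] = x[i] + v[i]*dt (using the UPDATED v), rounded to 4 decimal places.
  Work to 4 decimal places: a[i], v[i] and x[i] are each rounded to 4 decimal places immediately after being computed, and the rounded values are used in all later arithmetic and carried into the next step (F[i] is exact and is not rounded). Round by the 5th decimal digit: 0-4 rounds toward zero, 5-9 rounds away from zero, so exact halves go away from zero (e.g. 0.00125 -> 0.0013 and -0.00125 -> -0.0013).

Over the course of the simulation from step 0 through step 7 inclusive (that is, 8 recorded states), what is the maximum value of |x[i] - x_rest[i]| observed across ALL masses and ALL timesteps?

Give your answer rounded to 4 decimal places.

Answer: 2.3181

Derivation:
Step 0: x=[1.0000 8.0000 10.0000 11.0000] v=[0.0000 0.0000 0.0000 0.0000]
Step 1: x=[1.4800 7.6000 9.9200 11.1600] v=[2.4000 -2.0000 -0.4000 0.8000]
Step 2: x=[2.3312 6.8960 9.7536 11.4608] v=[4.2560 -3.5200 -0.8320 1.5040]
Step 3: x=[3.3611 6.0554 9.4952 11.8650] v=[5.1494 -4.2029 -1.2922 2.0211]
Step 4: x=[4.3376 5.2745 9.1512 12.3196] v=[4.8827 -3.9047 -1.7202 2.2732]
Step 5: x=[5.0421 4.7287 8.7505 12.7608] v=[3.5224 -2.7288 -2.0035 2.2058]
Step 6: x=[5.3181 4.5298 8.3489 13.1211] v=[1.3802 -0.9947 -2.0081 1.8017]
Step 7: x=[5.1056 4.6995 8.0235 13.3397] v=[-1.0624 0.8483 -1.6269 1.0928]
Max displacement = 2.3181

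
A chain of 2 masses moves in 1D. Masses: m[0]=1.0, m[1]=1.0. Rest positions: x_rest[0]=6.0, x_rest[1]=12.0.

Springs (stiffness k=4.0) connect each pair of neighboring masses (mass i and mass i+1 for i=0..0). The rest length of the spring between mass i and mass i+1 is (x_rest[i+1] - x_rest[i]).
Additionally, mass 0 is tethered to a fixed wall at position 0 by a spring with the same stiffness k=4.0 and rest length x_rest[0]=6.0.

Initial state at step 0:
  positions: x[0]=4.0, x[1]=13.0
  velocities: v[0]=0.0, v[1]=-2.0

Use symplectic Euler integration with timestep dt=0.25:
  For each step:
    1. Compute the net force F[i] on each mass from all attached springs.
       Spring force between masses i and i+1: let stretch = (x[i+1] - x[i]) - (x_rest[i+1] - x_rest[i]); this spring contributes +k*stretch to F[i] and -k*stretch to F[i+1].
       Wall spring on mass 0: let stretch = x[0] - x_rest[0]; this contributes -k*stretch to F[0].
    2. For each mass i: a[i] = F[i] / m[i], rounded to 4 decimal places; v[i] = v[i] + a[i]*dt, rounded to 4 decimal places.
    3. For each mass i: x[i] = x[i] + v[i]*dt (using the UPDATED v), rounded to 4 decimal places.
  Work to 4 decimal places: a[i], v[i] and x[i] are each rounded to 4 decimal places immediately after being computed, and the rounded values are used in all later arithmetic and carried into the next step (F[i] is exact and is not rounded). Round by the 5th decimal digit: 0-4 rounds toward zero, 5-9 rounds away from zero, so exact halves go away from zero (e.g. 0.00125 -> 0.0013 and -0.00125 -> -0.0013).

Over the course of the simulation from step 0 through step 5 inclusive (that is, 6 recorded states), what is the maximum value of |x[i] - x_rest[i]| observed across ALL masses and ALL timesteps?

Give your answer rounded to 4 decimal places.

Step 0: x=[4.0000 13.0000] v=[0.0000 -2.0000]
Step 1: x=[5.2500 11.7500] v=[5.0000 -5.0000]
Step 2: x=[6.8125 10.3750] v=[6.2500 -5.5000]
Step 3: x=[7.5625 9.6094] v=[3.0000 -3.0625]
Step 4: x=[6.9336 9.8321] v=[-2.5156 0.8906]
Step 5: x=[5.2959 10.8301] v=[-6.5507 3.9921]
Max displacement = 2.3906

Answer: 2.3906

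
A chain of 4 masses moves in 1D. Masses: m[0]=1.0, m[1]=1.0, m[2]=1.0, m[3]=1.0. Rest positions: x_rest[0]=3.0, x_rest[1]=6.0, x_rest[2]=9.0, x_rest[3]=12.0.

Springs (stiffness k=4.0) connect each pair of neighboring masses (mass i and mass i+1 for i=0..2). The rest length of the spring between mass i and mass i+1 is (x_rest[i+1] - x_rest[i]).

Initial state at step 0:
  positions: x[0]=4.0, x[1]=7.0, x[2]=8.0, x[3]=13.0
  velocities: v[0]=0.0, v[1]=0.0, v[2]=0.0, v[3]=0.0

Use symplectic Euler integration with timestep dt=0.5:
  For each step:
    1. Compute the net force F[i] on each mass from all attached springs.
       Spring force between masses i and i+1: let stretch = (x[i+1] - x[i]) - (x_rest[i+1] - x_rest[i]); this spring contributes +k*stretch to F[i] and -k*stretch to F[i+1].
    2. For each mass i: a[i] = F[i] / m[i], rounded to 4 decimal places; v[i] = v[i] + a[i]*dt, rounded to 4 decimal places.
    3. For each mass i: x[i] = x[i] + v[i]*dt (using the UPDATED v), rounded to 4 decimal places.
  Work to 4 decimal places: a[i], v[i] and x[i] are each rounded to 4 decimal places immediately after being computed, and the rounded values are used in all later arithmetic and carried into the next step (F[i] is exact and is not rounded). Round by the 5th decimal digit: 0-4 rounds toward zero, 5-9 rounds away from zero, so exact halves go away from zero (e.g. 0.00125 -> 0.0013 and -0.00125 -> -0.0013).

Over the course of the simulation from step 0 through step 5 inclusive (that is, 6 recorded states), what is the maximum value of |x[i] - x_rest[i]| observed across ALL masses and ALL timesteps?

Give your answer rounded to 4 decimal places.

Step 0: x=[4.0000 7.0000 8.0000 13.0000] v=[0.0000 0.0000 0.0000 0.0000]
Step 1: x=[4.0000 5.0000 12.0000 11.0000] v=[0.0000 -4.0000 8.0000 -4.0000]
Step 2: x=[2.0000 9.0000 8.0000 13.0000] v=[-4.0000 8.0000 -8.0000 4.0000]
Step 3: x=[4.0000 5.0000 10.0000 13.0000] v=[4.0000 -8.0000 4.0000 0.0000]
Step 4: x=[4.0000 5.0000 10.0000 13.0000] v=[0.0000 0.0000 0.0000 0.0000]
Step 5: x=[2.0000 9.0000 8.0000 13.0000] v=[-4.0000 8.0000 -4.0000 0.0000]
Max displacement = 3.0000

Answer: 3.0000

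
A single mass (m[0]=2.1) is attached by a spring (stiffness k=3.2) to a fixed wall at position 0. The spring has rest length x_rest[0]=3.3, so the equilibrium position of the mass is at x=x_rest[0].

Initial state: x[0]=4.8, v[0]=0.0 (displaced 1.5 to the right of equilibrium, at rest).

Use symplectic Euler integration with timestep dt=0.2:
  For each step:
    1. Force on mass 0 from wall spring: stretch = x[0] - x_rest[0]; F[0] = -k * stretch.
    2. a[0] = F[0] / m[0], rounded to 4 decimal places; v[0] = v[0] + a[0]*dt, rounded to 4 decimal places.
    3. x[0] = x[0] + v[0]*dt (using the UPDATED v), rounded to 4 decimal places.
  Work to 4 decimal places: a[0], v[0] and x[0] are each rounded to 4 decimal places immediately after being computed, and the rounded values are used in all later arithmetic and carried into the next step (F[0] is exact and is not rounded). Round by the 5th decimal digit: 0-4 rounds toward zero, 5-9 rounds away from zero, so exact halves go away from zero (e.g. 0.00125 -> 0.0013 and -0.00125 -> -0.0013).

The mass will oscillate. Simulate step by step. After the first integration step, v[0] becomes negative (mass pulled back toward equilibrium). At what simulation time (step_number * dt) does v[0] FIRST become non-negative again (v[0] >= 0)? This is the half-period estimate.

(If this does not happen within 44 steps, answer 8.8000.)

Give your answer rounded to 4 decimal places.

Step 0: x=[4.8000] v=[0.0000]
Step 1: x=[4.7086] v=[-0.4571]
Step 2: x=[4.5313] v=[-0.8864]
Step 3: x=[4.2790] v=[-1.2617]
Step 4: x=[3.9670] v=[-1.5601]
Step 5: x=[3.6143] v=[-1.7634]
Step 6: x=[3.2425] v=[-1.8592]
Step 7: x=[2.8742] v=[-1.8417]
Step 8: x=[2.5318] v=[-1.7119]
Step 9: x=[2.2362] v=[-1.4778]
Step 10: x=[2.0055] v=[-1.1536]
Step 11: x=[1.8537] v=[-0.7591]
Step 12: x=[1.7900] v=[-0.3183]
Step 13: x=[1.8184] v=[0.1419]
First v>=0 after going negative at step 13, time=2.6000

Answer: 2.6000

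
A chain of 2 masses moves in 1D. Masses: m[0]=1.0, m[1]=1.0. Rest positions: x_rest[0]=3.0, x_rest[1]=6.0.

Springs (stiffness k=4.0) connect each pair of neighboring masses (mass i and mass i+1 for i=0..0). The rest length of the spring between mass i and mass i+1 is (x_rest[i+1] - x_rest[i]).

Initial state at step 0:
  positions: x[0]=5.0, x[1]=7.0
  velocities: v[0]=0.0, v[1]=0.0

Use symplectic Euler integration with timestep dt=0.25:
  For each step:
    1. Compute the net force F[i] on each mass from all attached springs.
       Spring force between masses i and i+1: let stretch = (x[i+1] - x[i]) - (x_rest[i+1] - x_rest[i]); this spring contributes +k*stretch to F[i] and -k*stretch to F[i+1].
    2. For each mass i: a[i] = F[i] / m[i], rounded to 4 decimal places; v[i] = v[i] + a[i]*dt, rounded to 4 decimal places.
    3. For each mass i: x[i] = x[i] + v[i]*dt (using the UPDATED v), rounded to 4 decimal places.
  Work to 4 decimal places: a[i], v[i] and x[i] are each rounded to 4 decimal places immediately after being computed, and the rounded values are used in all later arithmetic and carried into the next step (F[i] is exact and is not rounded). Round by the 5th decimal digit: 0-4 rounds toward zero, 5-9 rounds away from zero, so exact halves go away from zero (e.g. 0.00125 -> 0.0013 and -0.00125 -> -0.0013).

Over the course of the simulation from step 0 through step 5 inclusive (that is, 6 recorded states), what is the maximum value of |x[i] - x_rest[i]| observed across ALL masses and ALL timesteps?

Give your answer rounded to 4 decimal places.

Step 0: x=[5.0000 7.0000] v=[0.0000 0.0000]
Step 1: x=[4.7500 7.2500] v=[-1.0000 1.0000]
Step 2: x=[4.3750 7.6250] v=[-1.5000 1.5000]
Step 3: x=[4.0625 7.9375] v=[-1.2500 1.2500]
Step 4: x=[3.9688 8.0313] v=[-0.3750 0.3750]
Step 5: x=[4.1407 7.8594] v=[0.6875 -0.6875]
Max displacement = 2.0313

Answer: 2.0313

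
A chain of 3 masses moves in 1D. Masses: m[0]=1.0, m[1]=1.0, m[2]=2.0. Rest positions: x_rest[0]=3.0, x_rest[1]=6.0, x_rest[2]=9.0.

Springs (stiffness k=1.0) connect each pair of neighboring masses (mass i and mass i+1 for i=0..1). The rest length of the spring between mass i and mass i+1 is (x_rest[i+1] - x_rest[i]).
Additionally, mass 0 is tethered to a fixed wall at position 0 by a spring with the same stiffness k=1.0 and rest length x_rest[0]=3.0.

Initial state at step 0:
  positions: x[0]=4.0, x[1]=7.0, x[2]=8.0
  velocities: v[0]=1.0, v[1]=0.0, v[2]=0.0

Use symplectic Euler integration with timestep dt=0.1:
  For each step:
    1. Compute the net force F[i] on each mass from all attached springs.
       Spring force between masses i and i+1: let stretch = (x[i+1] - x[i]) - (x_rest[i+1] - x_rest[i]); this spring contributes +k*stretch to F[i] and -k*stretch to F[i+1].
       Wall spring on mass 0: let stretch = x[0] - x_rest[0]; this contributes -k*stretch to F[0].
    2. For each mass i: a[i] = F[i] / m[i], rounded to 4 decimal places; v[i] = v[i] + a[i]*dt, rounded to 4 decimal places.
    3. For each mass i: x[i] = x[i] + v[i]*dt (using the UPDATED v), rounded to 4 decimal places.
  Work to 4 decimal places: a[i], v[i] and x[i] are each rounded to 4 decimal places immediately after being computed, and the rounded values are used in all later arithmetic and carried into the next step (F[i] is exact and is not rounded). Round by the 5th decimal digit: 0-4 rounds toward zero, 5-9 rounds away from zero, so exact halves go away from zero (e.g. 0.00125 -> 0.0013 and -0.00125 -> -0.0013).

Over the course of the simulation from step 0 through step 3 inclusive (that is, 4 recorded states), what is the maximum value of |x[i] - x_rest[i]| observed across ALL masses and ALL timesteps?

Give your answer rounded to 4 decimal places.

Answer: 1.2321

Derivation:
Step 0: x=[4.0000 7.0000 8.0000] v=[1.0000 0.0000 0.0000]
Step 1: x=[4.0900 6.9800 8.0100] v=[0.9000 -0.2000 0.1000]
Step 2: x=[4.1680 6.9414 8.0299] v=[0.7800 -0.3860 0.1985]
Step 3: x=[4.2321 6.8860 8.0593] v=[0.6405 -0.5545 0.2941]
Max displacement = 1.2321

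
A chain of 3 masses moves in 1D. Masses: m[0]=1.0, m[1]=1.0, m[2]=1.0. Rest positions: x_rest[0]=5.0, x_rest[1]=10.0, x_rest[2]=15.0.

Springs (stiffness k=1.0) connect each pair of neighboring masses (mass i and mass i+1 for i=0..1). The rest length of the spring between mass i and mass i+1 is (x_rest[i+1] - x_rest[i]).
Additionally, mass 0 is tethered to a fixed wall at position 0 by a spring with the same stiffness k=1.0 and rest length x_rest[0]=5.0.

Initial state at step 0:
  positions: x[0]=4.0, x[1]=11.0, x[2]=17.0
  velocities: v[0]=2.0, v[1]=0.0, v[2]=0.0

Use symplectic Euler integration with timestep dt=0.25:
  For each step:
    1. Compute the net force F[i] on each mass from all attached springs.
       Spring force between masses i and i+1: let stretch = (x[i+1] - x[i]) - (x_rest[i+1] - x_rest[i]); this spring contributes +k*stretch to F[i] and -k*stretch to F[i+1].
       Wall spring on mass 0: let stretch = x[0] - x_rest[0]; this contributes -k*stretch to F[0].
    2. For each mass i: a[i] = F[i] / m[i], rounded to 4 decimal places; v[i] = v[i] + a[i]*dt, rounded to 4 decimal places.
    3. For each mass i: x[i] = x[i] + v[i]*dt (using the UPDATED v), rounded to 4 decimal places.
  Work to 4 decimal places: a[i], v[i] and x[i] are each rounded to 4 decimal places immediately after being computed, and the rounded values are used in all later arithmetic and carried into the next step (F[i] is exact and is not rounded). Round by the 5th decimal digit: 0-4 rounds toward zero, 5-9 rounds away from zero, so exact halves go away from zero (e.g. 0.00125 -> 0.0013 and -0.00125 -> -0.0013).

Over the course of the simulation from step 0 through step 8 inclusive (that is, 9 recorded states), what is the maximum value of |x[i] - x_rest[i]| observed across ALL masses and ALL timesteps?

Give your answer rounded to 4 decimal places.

Answer: 2.6602

Derivation:
Step 0: x=[4.0000 11.0000 17.0000] v=[2.0000 0.0000 0.0000]
Step 1: x=[4.6875 10.9375 16.9375] v=[2.7500 -0.2500 -0.2500]
Step 2: x=[5.4727 10.8594 16.8125] v=[3.1406 -0.3125 -0.5000]
Step 3: x=[6.2525 10.8167 16.6279] v=[3.1191 -0.1709 -0.7383]
Step 4: x=[6.9268 10.8519 16.3926] v=[2.6970 0.1409 -0.9411]
Step 5: x=[7.4135 10.9881 16.1235] v=[1.9466 0.5448 -1.0763]
Step 6: x=[7.6602 11.2219 15.8460] v=[0.9869 0.9350 -1.1102]
Step 7: x=[7.6508 11.5221 15.5920] v=[-0.0377 1.2006 -1.0162]
Step 8: x=[7.4052 11.8347 15.3961] v=[-0.9826 1.2503 -0.7837]
Max displacement = 2.6602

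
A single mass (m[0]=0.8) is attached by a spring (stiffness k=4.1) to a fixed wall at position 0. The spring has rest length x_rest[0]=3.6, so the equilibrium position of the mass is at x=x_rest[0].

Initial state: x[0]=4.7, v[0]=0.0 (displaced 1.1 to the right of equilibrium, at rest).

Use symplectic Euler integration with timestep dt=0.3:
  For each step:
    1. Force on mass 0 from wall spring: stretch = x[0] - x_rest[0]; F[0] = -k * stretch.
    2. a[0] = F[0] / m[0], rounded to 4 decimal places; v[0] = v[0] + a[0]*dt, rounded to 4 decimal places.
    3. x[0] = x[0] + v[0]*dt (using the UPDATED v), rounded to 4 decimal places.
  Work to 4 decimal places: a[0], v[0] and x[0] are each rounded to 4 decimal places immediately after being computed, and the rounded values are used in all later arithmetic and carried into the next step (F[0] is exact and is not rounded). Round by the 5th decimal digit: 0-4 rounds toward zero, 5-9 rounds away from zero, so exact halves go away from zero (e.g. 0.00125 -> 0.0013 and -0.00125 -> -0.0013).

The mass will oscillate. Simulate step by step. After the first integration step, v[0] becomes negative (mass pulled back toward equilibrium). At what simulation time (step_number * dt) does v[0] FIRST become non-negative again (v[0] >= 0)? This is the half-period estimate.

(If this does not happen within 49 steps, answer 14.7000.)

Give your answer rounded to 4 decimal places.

Step 0: x=[4.7000] v=[0.0000]
Step 1: x=[4.1926] v=[-1.6913]
Step 2: x=[3.4119] v=[-2.6024]
Step 3: x=[2.7179] v=[-2.3132]
Step 4: x=[2.4308] v=[-0.9570]
Step 5: x=[2.6830] v=[0.8407]
First v>=0 after going negative at step 5, time=1.5000

Answer: 1.5000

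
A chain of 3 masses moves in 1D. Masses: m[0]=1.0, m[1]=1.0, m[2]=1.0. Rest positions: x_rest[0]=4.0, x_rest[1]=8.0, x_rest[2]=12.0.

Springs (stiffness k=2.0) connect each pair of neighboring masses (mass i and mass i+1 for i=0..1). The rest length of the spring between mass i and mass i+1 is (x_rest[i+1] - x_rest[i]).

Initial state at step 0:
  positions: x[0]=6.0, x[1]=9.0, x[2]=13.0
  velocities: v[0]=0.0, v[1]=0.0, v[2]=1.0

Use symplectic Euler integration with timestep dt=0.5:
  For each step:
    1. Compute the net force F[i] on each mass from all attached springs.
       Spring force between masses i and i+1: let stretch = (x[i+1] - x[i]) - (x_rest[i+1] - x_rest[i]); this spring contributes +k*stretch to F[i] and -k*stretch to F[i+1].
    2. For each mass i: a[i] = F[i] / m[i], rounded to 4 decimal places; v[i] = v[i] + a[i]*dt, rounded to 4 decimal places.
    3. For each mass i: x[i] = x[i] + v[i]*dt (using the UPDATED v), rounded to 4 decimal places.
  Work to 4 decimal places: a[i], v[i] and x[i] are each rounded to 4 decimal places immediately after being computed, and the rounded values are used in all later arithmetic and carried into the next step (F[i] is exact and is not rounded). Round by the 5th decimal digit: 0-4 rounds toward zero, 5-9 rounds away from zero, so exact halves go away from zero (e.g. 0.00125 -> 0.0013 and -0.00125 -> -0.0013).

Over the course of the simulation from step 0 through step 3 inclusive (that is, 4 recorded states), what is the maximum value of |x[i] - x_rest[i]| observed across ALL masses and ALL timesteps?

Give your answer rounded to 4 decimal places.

Step 0: x=[6.0000 9.0000 13.0000] v=[0.0000 0.0000 1.0000]
Step 1: x=[5.5000 9.5000 13.5000] v=[-1.0000 1.0000 1.0000]
Step 2: x=[5.0000 10.0000 14.0000] v=[-1.0000 1.0000 1.0000]
Step 3: x=[5.0000 10.0000 14.5000] v=[0.0000 0.0000 1.0000]
Max displacement = 2.5000

Answer: 2.5000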